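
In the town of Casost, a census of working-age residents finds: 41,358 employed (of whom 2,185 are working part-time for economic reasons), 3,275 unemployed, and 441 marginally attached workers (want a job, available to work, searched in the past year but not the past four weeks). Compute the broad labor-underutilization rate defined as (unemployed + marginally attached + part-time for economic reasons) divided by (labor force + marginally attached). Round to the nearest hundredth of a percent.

Labor force = 41,358 + 3,275 = 44,633.
Numerator = 3,275 + 441 + 2,185 = 5,901.
Denominator = 44,633 + 441 = 45,074.
Broad rate = 5,901 / 45,074 = 13.09%.

Broad underutilization rate ≈ 13.09%.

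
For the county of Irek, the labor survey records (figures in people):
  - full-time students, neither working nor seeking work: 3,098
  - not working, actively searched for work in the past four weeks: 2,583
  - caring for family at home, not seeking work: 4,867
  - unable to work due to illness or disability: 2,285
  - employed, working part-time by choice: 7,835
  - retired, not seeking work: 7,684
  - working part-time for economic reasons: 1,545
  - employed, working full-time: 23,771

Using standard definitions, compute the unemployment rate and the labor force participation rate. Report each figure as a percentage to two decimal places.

Unemployment rate ≈ 7.23%; labor force participation rate ≈ 66.58%.

Employed = 7,835 + 1,545 + 23,771 = 33,151 (anyone who worked, including part-time for economic reasons, counts as employed).
Unemployed = 2,583.
Labor force = 33,151 + 2,583 = 35,734.
Not in labor force = 3,098 + 4,867 + 2,285 + 7,684 = 17,934 (those not working and not actively searching are outside the labor force).
Civilian working-age population = 35,734 + 17,934 = 53,668.
Unemployment rate = 2,583 / 35,734 = 7.23%.
Labor force participation rate = 35,734 / 53,668 = 66.58%.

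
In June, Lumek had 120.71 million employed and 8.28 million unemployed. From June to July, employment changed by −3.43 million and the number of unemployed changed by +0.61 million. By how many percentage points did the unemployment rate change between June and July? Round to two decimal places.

The unemployment rate changed by +0.63 percentage points.

June: labor force = 120.71 + 8.28 = 128.99; u = 8.28/128.99 = 6.42%.
July: labor force = 117.28 + 8.89 = 126.17; u = 8.89/126.17 = 7.05%.
Change = 7.05% − 6.42% = +0.63 pp.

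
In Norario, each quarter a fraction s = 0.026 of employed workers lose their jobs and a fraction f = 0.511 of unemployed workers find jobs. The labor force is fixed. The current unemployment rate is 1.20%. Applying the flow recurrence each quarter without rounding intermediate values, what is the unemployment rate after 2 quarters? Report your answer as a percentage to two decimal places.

Unemployment rate after two quarters ≈ 4.06%.

With a fixed labor force, u_{t+1} = u_t + s·(1−u_t) − f·u_t = u_t·(1−s−f) + s.
Here 1−s−f = 0.463 and s = 0.026.
u_1 = 0.012000 × 0.463 + 0.026 = 0.031556.
u_2 = 0.031556 × 0.463 + 0.026 = 0.040610.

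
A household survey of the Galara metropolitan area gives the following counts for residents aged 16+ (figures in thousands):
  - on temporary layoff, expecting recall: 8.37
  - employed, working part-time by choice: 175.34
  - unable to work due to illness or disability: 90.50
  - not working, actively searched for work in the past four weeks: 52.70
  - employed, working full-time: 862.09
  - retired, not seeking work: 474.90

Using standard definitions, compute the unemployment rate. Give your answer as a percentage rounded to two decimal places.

Employed = 175.34 + 862.09 = 1,037.43 thousand.
Unemployed = 8.37 + 52.70 = 61.07 thousand (jobless and actively searching, or on temporary layoff).
Labor force = 1,037.43 + 61.07 = 1,098.50 thousand.
Unemployment rate = 61.07 / 1,098.50 = 5.56%.

Unemployment rate ≈ 5.56%.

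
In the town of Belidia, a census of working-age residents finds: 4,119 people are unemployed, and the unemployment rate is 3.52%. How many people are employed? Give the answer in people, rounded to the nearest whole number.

About 112,898 are employed.

Labor force = U / u = 4,119 / 0.0352 ≈ 117,017.
Employed = labor force − unemployed = 117,017 − 4,119 = 112,898.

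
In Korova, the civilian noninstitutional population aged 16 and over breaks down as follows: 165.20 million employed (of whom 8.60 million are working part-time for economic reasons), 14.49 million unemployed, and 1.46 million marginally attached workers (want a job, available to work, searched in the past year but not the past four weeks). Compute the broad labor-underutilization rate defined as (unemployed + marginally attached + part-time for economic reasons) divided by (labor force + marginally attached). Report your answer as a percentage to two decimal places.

Labor force = 165.20 + 14.49 = 179.69 million.
Numerator = 14.49 + 1.46 + 8.60 = 24.55 million.
Denominator = 179.69 + 1.46 = 181.15 million.
Broad rate = 24.55 / 181.15 = 13.55%.

Broad underutilization rate ≈ 13.55%.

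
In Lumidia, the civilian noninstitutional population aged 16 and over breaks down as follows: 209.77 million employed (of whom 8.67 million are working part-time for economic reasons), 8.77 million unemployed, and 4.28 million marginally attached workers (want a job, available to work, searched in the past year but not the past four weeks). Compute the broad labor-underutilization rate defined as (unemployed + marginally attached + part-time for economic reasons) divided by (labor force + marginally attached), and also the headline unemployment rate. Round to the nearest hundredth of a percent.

Broad underutilization rate ≈ 9.75%; headline unemployment rate ≈ 4.01%.

Labor force = 209.77 + 8.77 = 218.54 million.
Numerator = 8.77 + 4.28 + 8.67 = 21.72 million.
Denominator = 218.54 + 4.28 = 222.82 million.
Broad rate = 21.72 / 222.82 = 9.75%.
Headline unemployment rate = 8.77 / 218.54 = 4.01%.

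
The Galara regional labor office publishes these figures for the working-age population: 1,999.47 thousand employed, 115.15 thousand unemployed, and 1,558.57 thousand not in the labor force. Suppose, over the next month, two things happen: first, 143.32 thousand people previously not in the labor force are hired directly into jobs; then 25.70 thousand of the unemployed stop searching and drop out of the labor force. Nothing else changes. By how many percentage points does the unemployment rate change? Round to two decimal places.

The unemployment rate changes by −1.44 percentage points.

Initially, labor force = 1,999.47 + 115.15 = 2,114.62 thousand, so u = 115.15/2,114.62 = 5.45%.
After the first change, employed and labor force both rise by 143.32; unemployed unchanged → E = 2,142.79, U = 115.15, labor force = 2,257.94 thousand.
After the second change, unemployed and labor force both fall by 25.70 → E = 2,142.79, U = 89.45, labor force = 2,232.24 thousand.
New unemployment rate = 89.45 / 2,232.24 = 4.01%.
Change = 4.01% − 5.45% = −1.44 percentage points.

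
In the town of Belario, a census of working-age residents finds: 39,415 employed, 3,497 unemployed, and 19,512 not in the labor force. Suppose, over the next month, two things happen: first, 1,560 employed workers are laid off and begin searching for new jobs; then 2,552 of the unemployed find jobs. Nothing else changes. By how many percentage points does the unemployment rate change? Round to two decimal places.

The unemployment rate changes by −2.31 percentage points.

Initially, labor force = 39,415 + 3,497 = 42,912, so u = 3,497/42,912 = 8.15%.
After the first change, employed falls and unemployed rises by 1,560; labor force unchanged → E = 37,855, U = 5,057, labor force = 42,912.
After the second change, unemployed falls and employed rises by 2,552; labor force unchanged → E = 40,407, U = 2,505, labor force = 42,912.
New unemployment rate = 2,505 / 42,912 = 5.84%.
Change = 5.84% − 8.15% = −2.31 percentage points.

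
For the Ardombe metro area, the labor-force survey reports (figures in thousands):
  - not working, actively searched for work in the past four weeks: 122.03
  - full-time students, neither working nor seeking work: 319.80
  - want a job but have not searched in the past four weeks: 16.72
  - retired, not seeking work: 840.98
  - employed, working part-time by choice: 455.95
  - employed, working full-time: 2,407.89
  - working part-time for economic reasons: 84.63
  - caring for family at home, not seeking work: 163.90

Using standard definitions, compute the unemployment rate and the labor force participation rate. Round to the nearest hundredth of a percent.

Unemployment rate ≈ 3.97%; labor force participation rate ≈ 69.60%.

Employed = 455.95 + 2,407.89 + 84.63 = 2,948.47 thousand (anyone who worked, including part-time for economic reasons, counts as employed).
Unemployed = 122.03 thousand.
Labor force = 2,948.47 + 122.03 = 3,070.50 thousand.
Not in labor force = 319.80 + 16.72 + 840.98 + 163.90 = 1,341.40 thousand (those not working and not actively searching are outside the labor force — including those who want a job but have given up searching).
Civilian working-age population = 3,070.50 + 1,341.40 = 4,411.90 thousand.
Unemployment rate = 122.03 / 3,070.50 = 3.97%.
Labor force participation rate = 3,070.50 / 4,411.90 = 69.60%.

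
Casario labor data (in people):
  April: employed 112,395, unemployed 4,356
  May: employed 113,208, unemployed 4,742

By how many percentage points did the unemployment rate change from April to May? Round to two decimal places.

The unemployment rate changed by +0.29 percentage points.

April: labor force = 112,395 + 4,356 = 116,751; u = 4,356/116,751 = 3.73%.
May: labor force = 113,208 + 4,742 = 117,950; u = 4,742/117,950 = 4.02%.
Change = 4.02% − 3.73% = +0.29 pp.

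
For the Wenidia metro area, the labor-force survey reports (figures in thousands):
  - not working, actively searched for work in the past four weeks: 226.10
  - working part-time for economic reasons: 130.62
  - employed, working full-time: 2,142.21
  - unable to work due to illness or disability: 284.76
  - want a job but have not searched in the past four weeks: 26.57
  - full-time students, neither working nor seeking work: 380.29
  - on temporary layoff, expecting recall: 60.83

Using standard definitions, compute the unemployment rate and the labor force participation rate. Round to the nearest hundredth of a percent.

Employed = 130.62 + 2,142.21 = 2,272.83 thousand (anyone who worked, including part-time for economic reasons, counts as employed).
Unemployed = 226.10 + 60.83 = 286.93 thousand (jobless and actively searching, or on temporary layoff).
Labor force = 2,272.83 + 286.93 = 2,559.76 thousand.
Not in labor force = 284.76 + 26.57 + 380.29 = 691.62 thousand (those not working and not actively searching are outside the labor force — including those who want a job but have given up searching).
Civilian working-age population = 2,559.76 + 691.62 = 3,251.38 thousand.
Unemployment rate = 286.93 / 2,559.76 = 11.21%.
Labor force participation rate = 2,559.76 / 3,251.38 = 78.73%.

Unemployment rate ≈ 11.21%; labor force participation rate ≈ 78.73%.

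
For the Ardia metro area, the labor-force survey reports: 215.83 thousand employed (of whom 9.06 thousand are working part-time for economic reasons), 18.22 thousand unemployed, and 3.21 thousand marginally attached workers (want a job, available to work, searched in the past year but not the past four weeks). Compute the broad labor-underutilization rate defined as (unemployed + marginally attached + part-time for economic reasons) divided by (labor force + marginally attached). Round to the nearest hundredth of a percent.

Labor force = 215.83 + 18.22 = 234.05 thousand.
Numerator = 18.22 + 3.21 + 9.06 = 30.49 thousand.
Denominator = 234.05 + 3.21 = 237.26 thousand.
Broad rate = 30.49 / 237.26 = 12.85%.

Broad underutilization rate ≈ 12.85%.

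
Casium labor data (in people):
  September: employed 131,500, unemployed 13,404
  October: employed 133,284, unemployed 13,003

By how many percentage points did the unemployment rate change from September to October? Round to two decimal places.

September: labor force = 131,500 + 13,404 = 144,904; u = 13,404/144,904 = 9.25%.
October: labor force = 133,284 + 13,003 = 146,287; u = 13,003/146,287 = 8.89%.
Change = 8.89% − 9.25% = −0.36 pp.

The unemployment rate changed by −0.36 percentage points.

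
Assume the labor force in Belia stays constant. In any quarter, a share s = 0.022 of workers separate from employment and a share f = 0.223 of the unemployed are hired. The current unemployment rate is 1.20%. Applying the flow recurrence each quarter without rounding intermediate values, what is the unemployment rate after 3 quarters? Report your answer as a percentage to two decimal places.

With a fixed labor force, u_{t+1} = u_t + s·(1−u_t) − f·u_t = u_t·(1−s−f) + s.
Here 1−s−f = 0.755 and s = 0.022.
u_1 = 0.012000 × 0.755 + 0.022 = 0.031060.
u_2 = 0.031060 × 0.755 + 0.022 = 0.045450.
u_3 = 0.045450 × 0.755 + 0.022 = 0.056315.

Unemployment rate after three quarters ≈ 5.63%.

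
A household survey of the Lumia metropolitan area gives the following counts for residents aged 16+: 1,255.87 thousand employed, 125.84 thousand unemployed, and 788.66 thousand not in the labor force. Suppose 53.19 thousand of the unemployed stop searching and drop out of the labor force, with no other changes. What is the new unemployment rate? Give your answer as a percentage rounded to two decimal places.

New unemployment rate ≈ 5.47%.

Initially, labor force = 1,255.87 + 125.84 = 1,381.71 thousand, so u = 125.84/1,381.71 = 9.11%.
After the change, unemployed and labor force both fall by 53.19 → E = 1,255.87, U = 72.65, labor force = 1,328.52 thousand.
New unemployment rate = 72.65 / 1,328.52 = 5.47%.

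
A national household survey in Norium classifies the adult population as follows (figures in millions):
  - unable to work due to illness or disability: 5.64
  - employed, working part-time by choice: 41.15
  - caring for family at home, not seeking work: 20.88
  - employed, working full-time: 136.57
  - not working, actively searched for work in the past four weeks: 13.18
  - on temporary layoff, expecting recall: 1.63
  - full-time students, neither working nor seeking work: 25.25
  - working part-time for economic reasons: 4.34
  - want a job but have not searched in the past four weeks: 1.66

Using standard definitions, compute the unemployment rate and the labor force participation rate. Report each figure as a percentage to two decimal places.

Unemployment rate ≈ 7.52%; labor force participation rate ≈ 78.65%.

Employed = 41.15 + 136.57 + 4.34 = 182.06 million (anyone who worked, including part-time for economic reasons, counts as employed).
Unemployed = 13.18 + 1.63 = 14.81 million (jobless and actively searching, or on temporary layoff).
Labor force = 182.06 + 14.81 = 196.87 million.
Not in labor force = 5.64 + 20.88 + 25.25 + 1.66 = 53.43 million (those not working and not actively searching are outside the labor force — including those who want a job but have given up searching).
Civilian working-age population = 196.87 + 53.43 = 250.30 million.
Unemployment rate = 14.81 / 196.87 = 7.52%.
Labor force participation rate = 196.87 / 250.30 = 78.65%.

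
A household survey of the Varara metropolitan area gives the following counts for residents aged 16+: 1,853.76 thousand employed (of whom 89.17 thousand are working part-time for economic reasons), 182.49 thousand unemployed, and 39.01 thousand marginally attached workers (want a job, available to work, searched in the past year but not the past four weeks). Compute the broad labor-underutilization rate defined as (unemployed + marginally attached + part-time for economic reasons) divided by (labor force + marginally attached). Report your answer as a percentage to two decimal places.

Labor force = 1,853.76 + 182.49 = 2,036.25 thousand.
Numerator = 182.49 + 39.01 + 89.17 = 310.67 thousand.
Denominator = 2,036.25 + 39.01 = 2,075.26 thousand.
Broad rate = 310.67 / 2,075.26 = 14.97%.

Broad underutilization rate ≈ 14.97%.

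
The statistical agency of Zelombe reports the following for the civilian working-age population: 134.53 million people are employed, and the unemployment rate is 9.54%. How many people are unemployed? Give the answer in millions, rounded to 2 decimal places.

Let U be the number unemployed. The labor force is E + U, and U/(E+U) = 0.0954.
So U = 0.0954 × 134.53 / (1 − 0.0954) = 12.8342 / 0.9046 ≈ 14.19 million.

About 14.19 million are unemployed.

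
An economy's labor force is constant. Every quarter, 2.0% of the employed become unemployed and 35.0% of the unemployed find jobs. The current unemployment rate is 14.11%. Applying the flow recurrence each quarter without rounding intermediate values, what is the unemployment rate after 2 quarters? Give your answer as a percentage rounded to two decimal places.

Unemployment rate after two quarters ≈ 8.86%.

With a fixed labor force, u_{t+1} = u_t + s·(1−u_t) − f·u_t = u_t·(1−s−f) + s.
Here 1−s−f = 0.630 and s = 0.020.
u_1 = 0.141100 × 0.630 + 0.020 = 0.108893.
u_2 = 0.108893 × 0.630 + 0.020 = 0.088603.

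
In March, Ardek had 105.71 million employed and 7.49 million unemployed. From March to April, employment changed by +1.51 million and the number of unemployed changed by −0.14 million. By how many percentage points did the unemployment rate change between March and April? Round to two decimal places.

The unemployment rate changed by −0.20 percentage points.

March: labor force = 105.71 + 7.49 = 113.20; u = 7.49/113.20 = 6.62%.
April: labor force = 107.22 + 7.35 = 114.57; u = 7.35/114.57 = 6.42%.
Change = 6.42% − 6.62% = −0.20 pp.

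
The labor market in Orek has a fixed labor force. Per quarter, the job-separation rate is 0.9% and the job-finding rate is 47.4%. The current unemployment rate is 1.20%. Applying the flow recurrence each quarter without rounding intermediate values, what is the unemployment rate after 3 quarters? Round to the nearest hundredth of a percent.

Unemployment rate after three quarters ≈ 1.77%.

With a fixed labor force, u_{t+1} = u_t + s·(1−u_t) − f·u_t = u_t·(1−s−f) + s.
Here 1−s−f = 0.517 and s = 0.009.
u_1 = 0.012000 × 0.517 + 0.009 = 0.015204.
u_2 = 0.015204 × 0.517 + 0.009 = 0.016860.
u_3 = 0.016860 × 0.517 + 0.009 = 0.017717.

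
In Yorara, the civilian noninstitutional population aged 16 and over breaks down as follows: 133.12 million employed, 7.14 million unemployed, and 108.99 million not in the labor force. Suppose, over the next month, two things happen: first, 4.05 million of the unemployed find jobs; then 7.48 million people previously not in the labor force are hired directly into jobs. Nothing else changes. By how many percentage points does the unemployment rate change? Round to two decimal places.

Initially, labor force = 133.12 + 7.14 = 140.26 million, so u = 7.14/140.26 = 5.09%.
After the first change, unemployed falls and employed rises by 4.05; labor force unchanged → E = 137.17, U = 3.09, labor force = 140.26 million.
After the second change, employed and labor force both rise by 7.48; unemployed unchanged → E = 144.65, U = 3.09, labor force = 147.74 million.
New unemployment rate = 3.09 / 147.74 = 2.09%.
Change = 2.09% − 5.09% = −3.00 percentage points.

The unemployment rate changes by −3.00 percentage points.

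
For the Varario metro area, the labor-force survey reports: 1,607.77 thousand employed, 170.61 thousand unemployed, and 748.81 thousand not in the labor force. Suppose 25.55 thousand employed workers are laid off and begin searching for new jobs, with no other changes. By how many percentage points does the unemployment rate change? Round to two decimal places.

The unemployment rate changes by +1.44 percentage points.

Initially, labor force = 1,607.77 + 170.61 = 1,778.38 thousand, so u = 170.61/1,778.38 = 9.59%.
After the change, employed falls and unemployed rises by 25.55; labor force unchanged → E = 1,582.22, U = 196.16, labor force = 1,778.38 thousand.
New unemployment rate = 196.16 / 1,778.38 = 11.03%.
Change = 11.03% − 9.59% = +1.44 percentage points.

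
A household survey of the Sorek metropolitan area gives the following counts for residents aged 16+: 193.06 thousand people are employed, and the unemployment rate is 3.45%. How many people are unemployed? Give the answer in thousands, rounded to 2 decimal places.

About 6.90 thousand are unemployed.

Let U be the number unemployed. The labor force is E + U, and U/(E+U) = 0.0345.
So U = 0.0345 × 193.06 / (1 − 0.0345) = 6.6606 / 0.9655 ≈ 6.90 thousand.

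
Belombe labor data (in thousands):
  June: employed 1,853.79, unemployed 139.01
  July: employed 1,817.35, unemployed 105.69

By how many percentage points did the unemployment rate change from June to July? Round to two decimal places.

The unemployment rate changed by −1.48 percentage points.

June: labor force = 1,853.79 + 139.01 = 1,992.80; u = 139.01/1,992.80 = 6.98%.
July: labor force = 1,817.35 + 105.69 = 1,923.04; u = 105.69/1,923.04 = 5.50%.
Change = 5.50% − 6.98% = −1.48 pp.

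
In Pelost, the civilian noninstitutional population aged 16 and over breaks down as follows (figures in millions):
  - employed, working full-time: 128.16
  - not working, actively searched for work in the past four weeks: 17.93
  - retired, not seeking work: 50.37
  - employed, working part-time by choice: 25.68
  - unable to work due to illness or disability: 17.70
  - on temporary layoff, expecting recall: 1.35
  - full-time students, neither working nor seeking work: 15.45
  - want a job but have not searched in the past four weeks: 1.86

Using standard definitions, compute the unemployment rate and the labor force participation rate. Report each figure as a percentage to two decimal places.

Employed = 128.16 + 25.68 = 153.84 million.
Unemployed = 17.93 + 1.35 = 19.28 million (jobless and actively searching, or on temporary layoff).
Labor force = 153.84 + 19.28 = 173.12 million.
Not in labor force = 50.37 + 17.70 + 15.45 + 1.86 = 85.38 million (those not working and not actively searching are outside the labor force — including those who want a job but have given up searching).
Civilian working-age population = 173.12 + 85.38 = 258.50 million.
Unemployment rate = 19.28 / 173.12 = 11.14%.
Labor force participation rate = 173.12 / 258.50 = 66.97%.

Unemployment rate ≈ 11.14%; labor force participation rate ≈ 66.97%.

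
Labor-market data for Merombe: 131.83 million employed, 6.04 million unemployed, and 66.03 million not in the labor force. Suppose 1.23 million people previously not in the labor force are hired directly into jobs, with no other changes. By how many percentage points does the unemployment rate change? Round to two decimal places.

Initially, labor force = 131.83 + 6.04 = 137.87 million, so u = 6.04/137.87 = 4.38%.
After the change, employed and labor force both rise by 1.23; unemployed unchanged → E = 133.06, U = 6.04, labor force = 139.10 million.
New unemployment rate = 6.04 / 139.10 = 4.34%.
Change = 4.34% − 4.38% = −0.04 percentage points.

The unemployment rate changes by −0.04 percentage points.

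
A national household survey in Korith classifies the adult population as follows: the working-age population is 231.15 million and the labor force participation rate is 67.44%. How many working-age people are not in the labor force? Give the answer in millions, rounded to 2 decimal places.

Share not in the labor force = 1 − 0.6744 = 0.3256.
Not in labor force = 0.3256 × 231.15 ≈ 75.26 million.

About 75.26 million are not in the labor force.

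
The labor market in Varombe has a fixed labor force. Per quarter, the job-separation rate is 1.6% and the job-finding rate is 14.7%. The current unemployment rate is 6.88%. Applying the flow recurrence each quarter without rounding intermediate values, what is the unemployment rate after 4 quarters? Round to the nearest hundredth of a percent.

Unemployment rate after four quarters ≈ 8.37%.

With a fixed labor force, u_{t+1} = u_t + s·(1−u_t) − f·u_t = u_t·(1−s−f) + s.
Here 1−s−f = 0.837 and s = 0.016.
u_1 = 0.068800 × 0.837 + 0.016 = 0.073586.
u_2 = 0.073586 × 0.837 + 0.016 = 0.077591.
u_3 = 0.077591 × 0.837 + 0.016 = 0.080944.
u_4 = 0.080944 × 0.837 + 0.016 = 0.083750.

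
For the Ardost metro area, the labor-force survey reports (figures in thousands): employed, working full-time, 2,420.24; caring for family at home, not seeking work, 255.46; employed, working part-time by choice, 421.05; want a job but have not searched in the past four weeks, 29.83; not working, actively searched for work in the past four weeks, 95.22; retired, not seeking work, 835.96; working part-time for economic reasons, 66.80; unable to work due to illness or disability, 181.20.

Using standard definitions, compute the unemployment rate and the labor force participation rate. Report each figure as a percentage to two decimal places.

Employed = 2,420.24 + 421.05 + 66.80 = 2,908.09 thousand (anyone who worked, including part-time for economic reasons, counts as employed).
Unemployed = 95.22 thousand.
Labor force = 2,908.09 + 95.22 = 3,003.31 thousand.
Not in labor force = 255.46 + 29.83 + 835.96 + 181.20 = 1,302.45 thousand (those not working and not actively searching are outside the labor force — including those who want a job but have given up searching).
Civilian working-age population = 3,003.31 + 1,302.45 = 4,305.76 thousand.
Unemployment rate = 95.22 / 3,003.31 = 3.17%.
Labor force participation rate = 3,003.31 / 4,305.76 = 69.75%.

Unemployment rate ≈ 3.17%; labor force participation rate ≈ 69.75%.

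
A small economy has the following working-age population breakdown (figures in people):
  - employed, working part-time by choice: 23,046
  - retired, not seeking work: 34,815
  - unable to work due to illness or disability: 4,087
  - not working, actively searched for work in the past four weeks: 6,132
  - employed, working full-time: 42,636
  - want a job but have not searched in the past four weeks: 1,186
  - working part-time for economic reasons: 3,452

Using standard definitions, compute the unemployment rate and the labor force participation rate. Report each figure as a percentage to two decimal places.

Employed = 23,046 + 42,636 + 3,452 = 69,134 (anyone who worked, including part-time for economic reasons, counts as employed).
Unemployed = 6,132.
Labor force = 69,134 + 6,132 = 75,266.
Not in labor force = 34,815 + 4,087 + 1,186 = 40,088 (those not working and not actively searching are outside the labor force — including those who want a job but have given up searching).
Civilian working-age population = 75,266 + 40,088 = 115,354.
Unemployment rate = 6,132 / 75,266 = 8.15%.
Labor force participation rate = 75,266 / 115,354 = 65.25%.

Unemployment rate ≈ 8.15%; labor force participation rate ≈ 65.25%.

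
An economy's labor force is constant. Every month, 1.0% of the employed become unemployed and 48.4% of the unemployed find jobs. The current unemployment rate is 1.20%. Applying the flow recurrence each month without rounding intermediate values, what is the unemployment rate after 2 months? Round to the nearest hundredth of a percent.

Unemployment rate after two months ≈ 1.81%.

With a fixed labor force, u_{t+1} = u_t + s·(1−u_t) − f·u_t = u_t·(1−s−f) + s.
Here 1−s−f = 0.506 and s = 0.010.
u_1 = 0.012000 × 0.506 + 0.010 = 0.016072.
u_2 = 0.016072 × 0.506 + 0.010 = 0.018132.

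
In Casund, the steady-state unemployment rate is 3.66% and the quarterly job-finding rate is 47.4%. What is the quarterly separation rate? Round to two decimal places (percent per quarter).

From u* = s/(s+f): s = u·f/(1−u).
s = 0.0366 × 47.4 / (1 − 0.0366) = 1.7348 / 0.9634 ≈ 1.80% per quarter.

Separation rate ≈ 1.80% per quarter.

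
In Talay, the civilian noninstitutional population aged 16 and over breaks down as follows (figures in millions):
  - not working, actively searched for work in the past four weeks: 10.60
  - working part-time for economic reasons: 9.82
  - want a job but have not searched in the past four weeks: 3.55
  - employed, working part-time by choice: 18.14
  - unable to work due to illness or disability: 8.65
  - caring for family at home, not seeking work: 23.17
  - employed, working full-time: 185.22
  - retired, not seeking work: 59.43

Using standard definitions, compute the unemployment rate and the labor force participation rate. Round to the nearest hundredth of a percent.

Unemployment rate ≈ 4.74%; labor force participation rate ≈ 70.24%.

Employed = 9.82 + 18.14 + 185.22 = 213.18 million (anyone who worked, including part-time for economic reasons, counts as employed).
Unemployed = 10.60 million.
Labor force = 213.18 + 10.60 = 223.78 million.
Not in labor force = 3.55 + 8.65 + 23.17 + 59.43 = 94.80 million (those not working and not actively searching are outside the labor force — including those who want a job but have given up searching).
Civilian working-age population = 223.78 + 94.80 = 318.58 million.
Unemployment rate = 10.60 / 223.78 = 4.74%.
Labor force participation rate = 223.78 / 318.58 = 70.24%.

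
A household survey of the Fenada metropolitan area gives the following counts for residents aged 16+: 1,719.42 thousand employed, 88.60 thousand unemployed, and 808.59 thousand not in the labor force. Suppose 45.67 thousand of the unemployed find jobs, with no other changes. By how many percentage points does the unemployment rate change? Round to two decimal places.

Initially, labor force = 1,719.42 + 88.60 = 1,808.02 thousand, so u = 88.60/1,808.02 = 4.90%.
After the change, unemployed falls and employed rises by 45.67; labor force unchanged → E = 1,765.09, U = 42.93, labor force = 1,808.02 thousand.
New unemployment rate = 42.93 / 1,808.02 = 2.37%.
Change = 2.37% − 4.90% = −2.53 percentage points.

The unemployment rate changes by −2.53 percentage points.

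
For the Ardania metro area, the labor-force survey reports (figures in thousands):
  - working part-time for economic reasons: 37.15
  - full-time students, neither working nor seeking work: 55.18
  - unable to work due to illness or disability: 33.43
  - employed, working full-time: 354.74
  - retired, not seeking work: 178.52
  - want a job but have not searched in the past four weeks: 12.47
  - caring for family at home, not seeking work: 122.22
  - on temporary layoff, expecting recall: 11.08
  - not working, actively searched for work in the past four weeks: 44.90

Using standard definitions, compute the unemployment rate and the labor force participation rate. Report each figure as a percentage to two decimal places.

Unemployment rate ≈ 12.50%; labor force participation rate ≈ 52.71%.

Employed = 37.15 + 354.74 = 391.89 thousand (anyone who worked, including part-time for economic reasons, counts as employed).
Unemployed = 11.08 + 44.90 = 55.98 thousand (jobless and actively searching, or on temporary layoff).
Labor force = 391.89 + 55.98 = 447.87 thousand.
Not in labor force = 55.18 + 33.43 + 178.52 + 12.47 + 122.22 = 401.82 thousand (those not working and not actively searching are outside the labor force — including those who want a job but have given up searching).
Civilian working-age population = 447.87 + 401.82 = 849.69 thousand.
Unemployment rate = 55.98 / 447.87 = 12.50%.
Labor force participation rate = 447.87 / 849.69 = 52.71%.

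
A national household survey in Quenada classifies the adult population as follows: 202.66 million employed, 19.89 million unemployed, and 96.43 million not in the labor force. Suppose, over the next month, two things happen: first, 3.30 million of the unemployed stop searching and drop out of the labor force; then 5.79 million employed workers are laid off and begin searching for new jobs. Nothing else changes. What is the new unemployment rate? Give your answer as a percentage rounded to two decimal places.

Initially, labor force = 202.66 + 19.89 = 222.55 million, so u = 19.89/222.55 = 8.94%.
After the first change, unemployed and labor force both fall by 3.30 → E = 202.66, U = 16.59, labor force = 219.25 million.
After the second change, employed falls and unemployed rises by 5.79; labor force unchanged → E = 196.87, U = 22.38, labor force = 219.25 million.
New unemployment rate = 22.38 / 219.25 = 10.21%.

New unemployment rate ≈ 10.21%.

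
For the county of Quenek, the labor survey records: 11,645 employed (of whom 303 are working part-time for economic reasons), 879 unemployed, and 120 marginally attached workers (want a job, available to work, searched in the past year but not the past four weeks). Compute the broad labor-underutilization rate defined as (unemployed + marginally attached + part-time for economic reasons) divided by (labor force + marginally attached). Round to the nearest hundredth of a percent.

Labor force = 11,645 + 879 = 12,524.
Numerator = 879 + 120 + 303 = 1,302.
Denominator = 12,524 + 120 = 12,644.
Broad rate = 1,302 / 12,644 = 10.30%.

Broad underutilization rate ≈ 10.30%.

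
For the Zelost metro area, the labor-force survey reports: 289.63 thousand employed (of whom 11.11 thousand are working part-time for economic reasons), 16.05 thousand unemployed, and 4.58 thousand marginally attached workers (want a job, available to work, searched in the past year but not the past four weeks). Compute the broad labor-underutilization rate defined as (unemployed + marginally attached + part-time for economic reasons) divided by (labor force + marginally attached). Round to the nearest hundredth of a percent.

Labor force = 289.63 + 16.05 = 305.68 thousand.
Numerator = 16.05 + 4.58 + 11.11 = 31.74 thousand.
Denominator = 305.68 + 4.58 = 310.26 thousand.
Broad rate = 31.74 / 310.26 = 10.23%.

Broad underutilization rate ≈ 10.23%.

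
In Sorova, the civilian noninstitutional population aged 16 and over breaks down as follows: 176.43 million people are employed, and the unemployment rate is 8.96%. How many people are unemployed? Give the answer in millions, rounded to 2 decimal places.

About 17.36 million are unemployed.

Let U be the number unemployed. The labor force is E + U, and U/(E+U) = 0.0896.
So U = 0.0896 × 176.43 / (1 − 0.0896) = 15.8081 / 0.9104 ≈ 17.36 million.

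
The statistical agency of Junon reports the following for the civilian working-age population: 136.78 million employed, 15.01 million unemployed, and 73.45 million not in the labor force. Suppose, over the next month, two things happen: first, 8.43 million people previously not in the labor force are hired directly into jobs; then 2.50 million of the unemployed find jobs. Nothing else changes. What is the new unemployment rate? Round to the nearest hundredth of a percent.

Initially, labor force = 136.78 + 15.01 = 151.79 million, so u = 15.01/151.79 = 9.89%.
After the first change, employed and labor force both rise by 8.43; unemployed unchanged → E = 145.21, U = 15.01, labor force = 160.22 million.
After the second change, unemployed falls and employed rises by 2.50; labor force unchanged → E = 147.71, U = 12.51, labor force = 160.22 million.
New unemployment rate = 12.51 / 160.22 = 7.81%.

New unemployment rate ≈ 7.81%.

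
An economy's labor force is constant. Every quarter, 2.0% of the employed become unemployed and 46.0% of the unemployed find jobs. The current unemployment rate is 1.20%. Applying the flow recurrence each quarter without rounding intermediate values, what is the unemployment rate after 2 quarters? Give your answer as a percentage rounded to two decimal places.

With a fixed labor force, u_{t+1} = u_t + s·(1−u_t) − f·u_t = u_t·(1−s−f) + s.
Here 1−s−f = 0.520 and s = 0.020.
u_1 = 0.012000 × 0.520 + 0.020 = 0.026240.
u_2 = 0.026240 × 0.520 + 0.020 = 0.033645.

Unemployment rate after two quarters ≈ 3.36%.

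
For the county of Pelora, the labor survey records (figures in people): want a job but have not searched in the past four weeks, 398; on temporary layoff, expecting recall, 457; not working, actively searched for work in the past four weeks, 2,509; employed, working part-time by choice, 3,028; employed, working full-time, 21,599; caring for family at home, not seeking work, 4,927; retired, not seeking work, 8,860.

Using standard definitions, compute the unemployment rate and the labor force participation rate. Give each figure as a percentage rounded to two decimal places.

Employed = 3,028 + 21,599 = 24,627.
Unemployed = 457 + 2,509 = 2,966 (jobless and actively searching, or on temporary layoff).
Labor force = 24,627 + 2,966 = 27,593.
Not in labor force = 398 + 4,927 + 8,860 = 14,185 (those not working and not actively searching are outside the labor force — including those who want a job but have given up searching).
Civilian working-age population = 27,593 + 14,185 = 41,778.
Unemployment rate = 2,966 / 27,593 = 10.75%.
Labor force participation rate = 27,593 / 41,778 = 66.05%.

Unemployment rate ≈ 10.75%; labor force participation rate ≈ 66.05%.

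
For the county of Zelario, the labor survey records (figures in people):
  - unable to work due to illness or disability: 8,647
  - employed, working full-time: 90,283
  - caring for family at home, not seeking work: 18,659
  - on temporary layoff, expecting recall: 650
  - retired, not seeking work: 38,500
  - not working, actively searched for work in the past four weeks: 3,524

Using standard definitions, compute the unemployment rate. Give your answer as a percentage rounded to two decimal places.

Unemployment rate ≈ 4.42%.

Employed = 90,283.
Unemployed = 650 + 3,524 = 4,174 (jobless and actively searching, or on temporary layoff).
Labor force = 90,283 + 4,174 = 94,457.
Unemployment rate = 4,174 / 94,457 = 4.42%.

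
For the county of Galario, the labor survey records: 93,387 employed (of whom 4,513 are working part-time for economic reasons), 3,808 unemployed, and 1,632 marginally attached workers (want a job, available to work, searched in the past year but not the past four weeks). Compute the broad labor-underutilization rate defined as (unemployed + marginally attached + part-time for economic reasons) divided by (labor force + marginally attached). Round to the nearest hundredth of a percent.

Broad underutilization rate ≈ 10.07%.

Labor force = 93,387 + 3,808 = 97,195.
Numerator = 3,808 + 1,632 + 4,513 = 9,953.
Denominator = 97,195 + 1,632 = 98,827.
Broad rate = 9,953 / 98,827 = 10.07%.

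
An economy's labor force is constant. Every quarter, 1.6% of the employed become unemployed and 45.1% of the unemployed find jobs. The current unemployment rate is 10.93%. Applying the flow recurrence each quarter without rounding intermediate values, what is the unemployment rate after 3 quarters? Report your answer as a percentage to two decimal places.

With a fixed labor force, u_{t+1} = u_t + s·(1−u_t) − f·u_t = u_t·(1−s−f) + s.
Here 1−s−f = 0.533 and s = 0.016.
u_1 = 0.109300 × 0.533 + 0.016 = 0.074257.
u_2 = 0.074257 × 0.533 + 0.016 = 0.055579.
u_3 = 0.055579 × 0.533 + 0.016 = 0.045624.

Unemployment rate after three quarters ≈ 4.56%.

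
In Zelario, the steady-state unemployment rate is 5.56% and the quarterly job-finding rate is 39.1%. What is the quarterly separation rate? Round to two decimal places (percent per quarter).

From u* = s/(s+f): s = u·f/(1−u).
s = 0.0556 × 39.1 / (1 − 0.0556) = 2.1740 / 0.9444 ≈ 2.30% per quarter.

Separation rate ≈ 2.30% per quarter.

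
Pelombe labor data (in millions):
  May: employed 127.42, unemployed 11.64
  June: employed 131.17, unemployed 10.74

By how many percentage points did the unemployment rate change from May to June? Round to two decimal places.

The unemployment rate changed by −0.80 percentage points.

May: labor force = 127.42 + 11.64 = 139.06; u = 11.64/139.06 = 8.37%.
June: labor force = 131.17 + 10.74 = 141.91; u = 10.74/141.91 = 7.57%.
Change = 7.57% − 8.37% = −0.80 pp.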